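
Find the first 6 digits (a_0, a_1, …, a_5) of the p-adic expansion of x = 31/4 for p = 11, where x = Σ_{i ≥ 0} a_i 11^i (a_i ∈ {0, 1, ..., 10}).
(a_0, …, a_5) = (5, 3, 8, 2, 8, 2)

v_11(31/4) = 0 (numerator and denominator both coprime to 11), so x ∈ ℤ_11^×. Compute digits iteratively via a_i = x_i mod 11, x_{i+1} = (x_i − a_i)/11, with x_0 = x:
  x_0 = 31/4;  a_0 = 5;  x_1 = (x_0 − 5)/11 = 1/4
  x_1 = 1/4;  a_1 = 3;  x_2 = (x_1 − 3)/11 = -1/4
  x_2 = -1/4;  a_2 = 8;  x_3 = (x_2 − 8)/11 = -3/4
  x_3 = -3/4;  a_3 = 2;  x_4 = (x_3 − 2)/11 = -1/4
  x_4 = -1/4;  a_4 = 8;  x_5 = (x_4 − 8)/11 = -3/4
  x_5 = -3/4;  a_5 = 2;  x_6 = (x_5 − 2)/11 = -1/4
Digits: (5, 3, 8, 2, 8, 2).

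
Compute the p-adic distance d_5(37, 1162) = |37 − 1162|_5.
d_5(37, 1162) = 1/125

Step 1 — x − y = 37 − 1162 = -1125. Step 2 — v_5(-1125) = 3 (factor: -1125 = −(5^3 · 9); the sign does not affect v_p). Step 3 — |x − y|_5 = 5^{-3} = 1/125.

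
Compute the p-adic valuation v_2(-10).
v_2(-10) = 1

v_2(n) is the largest exponent k such that 2^k divides n. Factor out: -10 = -2^1 · 5. (Sign doesn't affect v_p.) So v_2(-10) = 1.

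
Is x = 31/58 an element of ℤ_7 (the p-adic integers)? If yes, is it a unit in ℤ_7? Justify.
x ∈ ℤ_7^× (unit); v_7(x) = 0

ℤ_7 = {x ∈ ℚ_7 : v_7(x) ≥ 0} and ℤ_7^× = {x ∈ ℤ_7 : v_7(x) = 0}. Here v_7(31/58) = v_7(num) − v_7(den) = 0; compare against these criteria.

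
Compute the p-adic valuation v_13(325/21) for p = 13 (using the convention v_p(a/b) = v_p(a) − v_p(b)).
v_13(325/21) = 1

Factor powers of 13 from the numerator and denominator of the reduced fraction: 325 = 13^1 · 25 and 21 = 13^0 · 21. Apply v_p(a/b) = v_p(a) − v_p(b): v_13(325/21) = 1 − 0 = 1.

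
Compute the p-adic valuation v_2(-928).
v_2(-928) = 5

v_2(n) is the largest exponent k such that 2^k divides n. Factor out: -928 = -2^5 · 29. (Sign doesn't affect v_p.) So v_2(-928) = 5.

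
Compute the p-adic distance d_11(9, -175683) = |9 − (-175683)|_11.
d_11(9, -175683) = 1/14641

Step 1 — x − y = 9 − (-175683) = 175692. Step 2 — v_11(175692) = 4 (factor: 175692 = (11^4 · 12); the sign does not affect v_p). Step 3 — |x − y|_11 = 11^{-4} = 1/14641.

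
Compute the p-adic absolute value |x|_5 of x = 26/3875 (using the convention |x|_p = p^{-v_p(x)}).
|26/3875|_5 = 125

Step 1 — compute v_5(x) by factoring powers of 5 out of the numerator and denominator: v_5(26/3875) = -3. Step 2 — apply |x|_p = p^{-v_p(x)} = 5^{3} = 125.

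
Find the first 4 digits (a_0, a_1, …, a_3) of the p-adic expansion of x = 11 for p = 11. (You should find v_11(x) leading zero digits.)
(a_0, …, a_3) = (0, 1, 0, 0)

v_11(11) = 1, so a_0 = ... = a_0 = 0. Factor out: x = 11^1 · u with u = 1 a unit in ℤ_11. Expand u iteratively via a_{v+i} = u_i mod 11, u_{i+1} = (u_i − a_{v+i})/11:
  u_0 = 1;  a_1 = 1;  u_1 = (u_0 − 1)/11 = 0
  u_1 = 0;  a_2 = 0;  u_2 = (u_1 − 0)/11 = 0
  u_2 = 0;  a_3 = 0;  u_3 = (u_2 − 0)/11 = 0
Digits: (0, 1, 0, 0).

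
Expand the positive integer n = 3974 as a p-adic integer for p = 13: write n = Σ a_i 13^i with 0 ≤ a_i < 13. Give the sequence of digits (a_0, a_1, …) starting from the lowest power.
(a_0, a_1, …) = (9, 6, 10, 1)

Repeated division by 13 gives the digits low-to-high: 3974 = 9 + 6·13^1 + 10·13^2 + 1·13^3. Digit sequence: (9, 6, 10, 1).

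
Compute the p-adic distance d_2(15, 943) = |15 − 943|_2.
d_2(15, 943) = 1/32

Step 1 — x − y = 15 − 943 = -928. Step 2 — v_2(-928) = 5 (factor: -928 = −(2^5 · 29); the sign does not affect v_p). Step 3 — |x − y|_2 = 2^{-5} = 1/32.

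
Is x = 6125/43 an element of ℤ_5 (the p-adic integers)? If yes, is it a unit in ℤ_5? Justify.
x ∈ ℤ_5 but not a unit; v_5(x) = 3 > 0

ℤ_5 = {x ∈ ℚ_5 : v_5(x) ≥ 0} and ℤ_5^× = {x ∈ ℤ_5 : v_5(x) = 0}. Here v_5(6125/43) = v_5(num) − v_5(den) = 3; compare against these criteria.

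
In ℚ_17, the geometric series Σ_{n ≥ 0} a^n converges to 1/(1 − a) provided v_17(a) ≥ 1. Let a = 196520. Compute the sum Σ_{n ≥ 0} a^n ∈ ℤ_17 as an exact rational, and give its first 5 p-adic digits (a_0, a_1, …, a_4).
Σ a^n = 1/(1 − a) = -1/196519;  first 5 digits = (1, 0, 0, 6, 2)

v_17(a) = 3 ≥ 1, so the series converges in ℤ_17 to 1/(1 − a) = 1/(1 − 196520) = -1/196519. Expand this rational in ℤ_17: compute digits iteratively via d_i = x_i mod 17, x_{i+1} = (x_i − d_i)/17. The first 5 digits are (1, 0, 0, 6, 2).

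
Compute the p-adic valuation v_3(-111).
v_3(-111) = 1

v_3(n) is the largest exponent k such that 3^k divides n. Factor out: -111 = -3^1 · 37. (Sign doesn't affect v_p.) So v_3(-111) = 1.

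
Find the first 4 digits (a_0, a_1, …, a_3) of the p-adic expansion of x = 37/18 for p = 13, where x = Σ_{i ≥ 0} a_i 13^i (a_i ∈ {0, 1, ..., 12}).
(a_0, …, a_3) = (10, 3, 12, 7)

v_13(37/18) = 0 (numerator and denominator both coprime to 13), so x ∈ ℤ_13^×. Compute digits iteratively via a_i = x_i mod 13, x_{i+1} = (x_i − a_i)/13, with x_0 = x:
  x_0 = 37/18;  a_0 = 10;  x_1 = (x_0 − 10)/13 = -11/18
  x_1 = -11/18;  a_1 = 3;  x_2 = (x_1 − 3)/13 = -5/18
  x_2 = -5/18;  a_2 = 12;  x_3 = (x_2 − 12)/13 = -17/18
  x_3 = -17/18;  a_3 = 7;  x_4 = (x_3 − 7)/13 = -11/18
Digits: (10, 3, 12, 7).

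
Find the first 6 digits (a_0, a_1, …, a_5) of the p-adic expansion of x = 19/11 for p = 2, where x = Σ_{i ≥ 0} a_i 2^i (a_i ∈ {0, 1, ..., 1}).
(a_0, …, a_5) = (1, 0, 0, 1, 1, 0)

v_2(19/11) = 0 (numerator and denominator both coprime to 2), so x ∈ ℤ_2^×. Compute digits iteratively via a_i = x_i mod 2, x_{i+1} = (x_i − a_i)/2, with x_0 = x:
  x_0 = 19/11;  a_0 = 1;  x_1 = (x_0 − 1)/2 = 4/11
  x_1 = 4/11;  a_1 = 0;  x_2 = (x_1 − 0)/2 = 2/11
  x_2 = 2/11;  a_2 = 0;  x_3 = (x_2 − 0)/2 = 1/11
  x_3 = 1/11;  a_3 = 1;  x_4 = (x_3 − 1)/2 = -5/11
  x_4 = -5/11;  a_4 = 1;  x_5 = (x_4 − 1)/2 = -8/11
  x_5 = -8/11;  a_5 = 0;  x_6 = (x_5 − 0)/2 = -4/11
Digits: (1, 0, 0, 1, 1, 0).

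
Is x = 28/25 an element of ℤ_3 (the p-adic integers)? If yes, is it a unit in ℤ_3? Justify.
x ∈ ℤ_3^× (unit); v_3(x) = 0

ℤ_3 = {x ∈ ℚ_3 : v_3(x) ≥ 0} and ℤ_3^× = {x ∈ ℤ_3 : v_3(x) = 0}. Here v_3(28/25) = v_3(num) − v_3(den) = 0; compare against these criteria.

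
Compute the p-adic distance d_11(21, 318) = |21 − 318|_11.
d_11(21, 318) = 1/11

Step 1 — x − y = 21 − 318 = -297. Step 2 — v_11(-297) = 1 (factor: -297 = −(11^1 · 27); the sign does not affect v_p). Step 3 — |x − y|_11 = 11^{-1} = 1/11.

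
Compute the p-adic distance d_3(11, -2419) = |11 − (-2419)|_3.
d_3(11, -2419) = 1/243

Step 1 — x − y = 11 − (-2419) = 2430. Step 2 — v_3(2430) = 5 (factor: 2430 = (3^5 · 10); the sign does not affect v_p). Step 3 — |x − y|_3 = 3^{-5} = 1/243.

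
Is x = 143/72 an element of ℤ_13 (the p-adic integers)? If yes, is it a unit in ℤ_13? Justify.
x ∈ ℤ_13 but not a unit; v_13(x) = 1 > 0

ℤ_13 = {x ∈ ℚ_13 : v_13(x) ≥ 0} and ℤ_13^× = {x ∈ ℤ_13 : v_13(x) = 0}. Here v_13(143/72) = v_13(num) − v_13(den) = 1; compare against these criteria.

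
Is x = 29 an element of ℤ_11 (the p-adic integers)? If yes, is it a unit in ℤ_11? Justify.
x ∈ ℤ_11^× (unit); v_11(x) = 0

ℤ_11 = {x ∈ ℚ_11 : v_11(x) ≥ 0} and ℤ_11^× = {x ∈ ℤ_11 : v_11(x) = 0}. Here v_11(29) = v_11(num) − v_11(den) = 0; compare against these criteria.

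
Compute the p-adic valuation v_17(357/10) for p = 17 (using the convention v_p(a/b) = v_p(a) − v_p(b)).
v_17(357/10) = 1

Factor powers of 17 from the numerator and denominator of the reduced fraction: 357 = 17^1 · 21 and 10 = 17^0 · 10. Apply v_p(a/b) = v_p(a) − v_p(b): v_17(357/10) = 1 − 0 = 1.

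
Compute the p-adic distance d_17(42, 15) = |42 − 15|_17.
d_17(42, 15) = 1

Step 1 — x − y = 42 − 15 = 27. Step 2 — v_17(27) = 0 (factor: 27 = (17^0 · 27); the sign does not affect v_p). Step 3 — |x − y|_17 = 17^{0} = 1.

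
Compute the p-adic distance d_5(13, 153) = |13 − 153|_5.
d_5(13, 153) = 1/5

Step 1 — x − y = 13 − 153 = -140. Step 2 — v_5(-140) = 1 (factor: -140 = −(5^1 · 28); the sign does not affect v_p). Step 3 — |x − y|_5 = 5^{-1} = 1/5.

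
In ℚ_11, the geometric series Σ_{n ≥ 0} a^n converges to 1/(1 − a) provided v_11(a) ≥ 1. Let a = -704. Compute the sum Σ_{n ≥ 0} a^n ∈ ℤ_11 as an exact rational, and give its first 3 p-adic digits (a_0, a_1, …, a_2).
Σ a^n = 1/(1 − a) = 1/705;  first 3 digits = (1, 2, 9)

v_11(a) = 1 ≥ 1, so the series converges in ℤ_11 to 1/(1 − a) = 1/(1 − (-704)) = 1/705. Expand this rational in ℤ_11: compute digits iteratively via d_i = x_i mod 11, x_{i+1} = (x_i − d_i)/11. The first 3 digits are (1, 2, 9).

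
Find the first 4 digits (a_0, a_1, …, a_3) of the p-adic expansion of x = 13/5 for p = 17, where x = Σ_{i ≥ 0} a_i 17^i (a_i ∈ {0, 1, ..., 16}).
(a_0, …, a_3) = (6, 10, 13, 6)

v_17(13/5) = 0 (numerator and denominator both coprime to 17), so x ∈ ℤ_17^×. Compute digits iteratively via a_i = x_i mod 17, x_{i+1} = (x_i − a_i)/17, with x_0 = x:
  x_0 = 13/5;  a_0 = 6;  x_1 = (x_0 − 6)/17 = -1/5
  x_1 = -1/5;  a_1 = 10;  x_2 = (x_1 − 10)/17 = -3/5
  x_2 = -3/5;  a_2 = 13;  x_3 = (x_2 − 13)/17 = -4/5
  x_3 = -4/5;  a_3 = 6;  x_4 = (x_3 − 6)/17 = -2/5
Digits: (6, 10, 13, 6).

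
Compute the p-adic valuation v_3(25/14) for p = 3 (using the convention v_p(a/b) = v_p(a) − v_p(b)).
v_3(25/14) = 0

Factor powers of 3 from the numerator and denominator of the reduced fraction: 25 = 3^0 · 25 and 14 = 3^0 · 14. Apply v_p(a/b) = v_p(a) − v_p(b): v_3(25/14) = 0 − 0 = 0.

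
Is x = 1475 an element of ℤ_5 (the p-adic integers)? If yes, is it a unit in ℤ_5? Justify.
x ∈ ℤ_5 but not a unit; v_5(x) = 2 > 0

ℤ_5 = {x ∈ ℚ_5 : v_5(x) ≥ 0} and ℤ_5^× = {x ∈ ℤ_5 : v_5(x) = 0}. Here v_5(1475) = v_5(num) − v_5(den) = 2; compare against these criteria.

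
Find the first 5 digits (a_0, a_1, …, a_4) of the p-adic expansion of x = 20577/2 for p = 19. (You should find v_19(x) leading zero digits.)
(a_0, …, a_4) = (0, 0, 0, 11, 9)

v_19(20577/2) = 3, so a_0 = ... = a_2 = 0. Factor out: x = 19^3 · u with u = 3/2 a unit in ℤ_19. Expand u iteratively via a_{v+i} = u_i mod 19, u_{i+1} = (u_i − a_{v+i})/19:
  u_0 = 3/2;  a_3 = 11;  u_1 = (u_0 − 11)/19 = -1/2
  u_1 = -1/2;  a_4 = 9;  u_2 = (u_1 − 9)/19 = -1/2
Digits: (0, 0, 0, 11, 9).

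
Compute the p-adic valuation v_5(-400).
v_5(-400) = 2

v_5(n) is the largest exponent k such that 5^k divides n. Factor out: -400 = -5^2 · 16. (Sign doesn't affect v_p.) So v_5(-400) = 2.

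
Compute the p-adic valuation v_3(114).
v_3(114) = 1

v_3(n) is the largest exponent k such that 3^k divides n. Factor out: 114 = 3^1 · 38. (Sign doesn't affect v_p.) So v_3(114) = 1.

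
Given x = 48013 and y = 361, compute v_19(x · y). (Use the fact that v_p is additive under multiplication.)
v_19(17332693) = 5

v_p(x) = 3 (factor: 48013 = 19^3 · 7); v_p(y) = 2 (factor: 361 = 19^2 · 1). Additivity: v_p(xy) = v_p(x) + v_p(y) = 3 + 2 = 5. (Direct check: xy = 17332693 = 19^5 · (7).)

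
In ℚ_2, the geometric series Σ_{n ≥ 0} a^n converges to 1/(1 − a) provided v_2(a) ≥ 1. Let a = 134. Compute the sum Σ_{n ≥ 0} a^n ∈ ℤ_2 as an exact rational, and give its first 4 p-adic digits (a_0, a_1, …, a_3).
Σ a^n = 1/(1 − a) = -1/133;  first 4 digits = (1, 1, 0, 0)

v_2(a) = 1 ≥ 1, so the series converges in ℤ_2 to 1/(1 − a) = 1/(1 − 134) = -1/133. Expand this rational in ℤ_2: compute digits iteratively via d_i = x_i mod 2, x_{i+1} = (x_i − d_i)/2. The first 4 digits are (1, 1, 0, 0).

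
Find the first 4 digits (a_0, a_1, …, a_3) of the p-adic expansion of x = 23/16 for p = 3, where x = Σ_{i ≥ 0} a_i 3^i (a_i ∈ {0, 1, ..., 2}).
(a_0, …, a_3) = (2, 0, 2, 1)

v_3(23/16) = 0 (numerator and denominator both coprime to 3), so x ∈ ℤ_3^×. Compute digits iteratively via a_i = x_i mod 3, x_{i+1} = (x_i − a_i)/3, with x_0 = x:
  x_0 = 23/16;  a_0 = 2;  x_1 = (x_0 − 2)/3 = -3/16
  x_1 = -3/16;  a_1 = 0;  x_2 = (x_1 − 0)/3 = -1/16
  x_2 = -1/16;  a_2 = 2;  x_3 = (x_2 − 2)/3 = -11/16
  x_3 = -11/16;  a_3 = 1;  x_4 = (x_3 − 1)/3 = -9/16
Digits: (2, 0, 2, 1).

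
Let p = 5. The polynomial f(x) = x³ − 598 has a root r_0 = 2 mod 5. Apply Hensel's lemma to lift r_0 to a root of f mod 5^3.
r_2 = 122 (mod 125)

Hensel: r_{i+1} = r_i − f(r_i)/f′(r_i) mod 5^{i+2}, where f′(x) = 3x². Iterate:
  r_0 = 2 (mod 5)
  r_1 = 22 (mod 25)
  r_2 = 122 (mod 125)
Final: r = 122 with f(r) ≡ 0 mod 5^3.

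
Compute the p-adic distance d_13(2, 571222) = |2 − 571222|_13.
d_13(2, 571222) = 1/28561

Step 1 — x − y = 2 − 571222 = -571220. Step 2 — v_13(-571220) = 4 (factor: -571220 = −(13^4 · 20); the sign does not affect v_p). Step 3 — |x − y|_13 = 13^{-4} = 1/28561.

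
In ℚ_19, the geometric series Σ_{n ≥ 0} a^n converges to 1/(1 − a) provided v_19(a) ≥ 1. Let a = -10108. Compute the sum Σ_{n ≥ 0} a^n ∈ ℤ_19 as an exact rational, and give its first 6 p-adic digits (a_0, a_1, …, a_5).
Σ a^n = 1/(1 − a) = 1/10109;  first 6 digits = (1, 0, 10, 17, 4, 3)

v_19(a) = 2 ≥ 1, so the series converges in ℤ_19 to 1/(1 − a) = 1/(1 − (-10108)) = 1/10109. Expand this rational in ℤ_19: compute digits iteratively via d_i = x_i mod 19, x_{i+1} = (x_i − d_i)/19. The first 6 digits are (1, 0, 10, 17, 4, 3).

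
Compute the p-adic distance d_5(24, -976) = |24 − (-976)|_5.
d_5(24, -976) = 1/125

Step 1 — x − y = 24 − (-976) = 1000. Step 2 — v_5(1000) = 3 (factor: 1000 = (5^3 · 8); the sign does not affect v_p). Step 3 — |x − y|_5 = 5^{-3} = 1/125.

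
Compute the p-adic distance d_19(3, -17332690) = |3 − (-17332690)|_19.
d_19(3, -17332690) = 1/2476099

Step 1 — x − y = 3 − (-17332690) = 17332693. Step 2 — v_19(17332693) = 5 (factor: 17332693 = (19^5 · 7); the sign does not affect v_p). Step 3 — |x − y|_19 = 19^{-5} = 1/2476099.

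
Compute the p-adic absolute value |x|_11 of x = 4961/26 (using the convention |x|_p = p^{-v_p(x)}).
|4961/26|_11 = 1/121

Step 1 — compute v_11(x) by factoring powers of 11 out of the numerator and denominator: v_11(4961/26) = 2. Step 2 — apply |x|_p = p^{-v_p(x)} = 11^{-2} = 1/121.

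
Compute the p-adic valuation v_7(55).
v_7(55) = 0

v_7(n) is the largest exponent k such that 7^k divides n. Factor out: 55 = 7^0 · 55. (Sign doesn't affect v_p.) So v_7(55) = 0.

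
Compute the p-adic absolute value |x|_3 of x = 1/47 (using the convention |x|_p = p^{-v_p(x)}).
|1/47|_3 = 1

Step 1 — compute v_3(x) by factoring powers of 3 out of the numerator and denominator: v_3(1/47) = 0. Step 2 — apply |x|_p = p^{-v_p(x)} = 3^{0} = 1.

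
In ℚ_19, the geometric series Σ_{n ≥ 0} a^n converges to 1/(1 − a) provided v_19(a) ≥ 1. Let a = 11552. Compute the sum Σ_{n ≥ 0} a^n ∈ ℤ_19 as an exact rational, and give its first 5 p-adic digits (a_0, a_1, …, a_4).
Σ a^n = 1/(1 − a) = -1/11551;  first 5 digits = (1, 0, 13, 1, 17)

v_19(a) = 2 ≥ 1, so the series converges in ℤ_19 to 1/(1 − a) = 1/(1 − 11552) = -1/11551. Expand this rational in ℤ_19: compute digits iteratively via d_i = x_i mod 19, x_{i+1} = (x_i − d_i)/19. The first 5 digits are (1, 0, 13, 1, 17).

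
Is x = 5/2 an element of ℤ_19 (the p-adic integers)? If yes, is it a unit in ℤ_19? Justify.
x ∈ ℤ_19^× (unit); v_19(x) = 0

ℤ_19 = {x ∈ ℚ_19 : v_19(x) ≥ 0} and ℤ_19^× = {x ∈ ℤ_19 : v_19(x) = 0}. Here v_19(5/2) = v_19(num) − v_19(den) = 0; compare against these criteria.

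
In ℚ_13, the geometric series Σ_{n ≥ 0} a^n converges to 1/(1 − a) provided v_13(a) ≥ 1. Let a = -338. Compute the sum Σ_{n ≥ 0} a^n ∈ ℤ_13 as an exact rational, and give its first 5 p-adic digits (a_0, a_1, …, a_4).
Σ a^n = 1/(1 − a) = 1/339;  first 5 digits = (1, 0, 11, 12, 3)

v_13(a) = 2 ≥ 1, so the series converges in ℤ_13 to 1/(1 − a) = 1/(1 − (-338)) = 1/339. Expand this rational in ℤ_13: compute digits iteratively via d_i = x_i mod 13, x_{i+1} = (x_i − d_i)/13. The first 5 digits are (1, 0, 11, 12, 3).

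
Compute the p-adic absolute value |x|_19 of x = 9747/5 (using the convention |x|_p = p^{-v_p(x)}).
|9747/5|_19 = 1/361

Step 1 — compute v_19(x) by factoring powers of 19 out of the numerator and denominator: v_19(9747/5) = 2. Step 2 — apply |x|_p = p^{-v_p(x)} = 19^{-2} = 1/361.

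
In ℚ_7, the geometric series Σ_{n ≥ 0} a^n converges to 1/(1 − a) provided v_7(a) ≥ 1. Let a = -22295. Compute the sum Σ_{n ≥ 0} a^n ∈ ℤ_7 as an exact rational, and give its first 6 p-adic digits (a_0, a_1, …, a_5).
Σ a^n = 1/(1 − a) = 1/22296;  first 6 digits = (1, 0, 0, 5, 4, 5)

v_7(a) = 3 ≥ 1, so the series converges in ℤ_7 to 1/(1 − a) = 1/(1 − (-22295)) = 1/22296. Expand this rational in ℤ_7: compute digits iteratively via d_i = x_i mod 7, x_{i+1} = (x_i − d_i)/7. The first 6 digits are (1, 0, 0, 5, 4, 5).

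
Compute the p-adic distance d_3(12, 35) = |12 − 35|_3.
d_3(12, 35) = 1

Step 1 — x − y = 12 − 35 = -23. Step 2 — v_3(-23) = 0 (factor: -23 = −(3^0 · 23); the sign does not affect v_p). Step 3 — |x − y|_3 = 3^{0} = 1.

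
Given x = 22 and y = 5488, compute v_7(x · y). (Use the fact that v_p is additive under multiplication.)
v_7(120736) = 3

v_p(x) = 0 (factor: 22 = 7^0 · 22); v_p(y) = 3 (factor: 5488 = 7^3 · 16). Additivity: v_p(xy) = v_p(x) + v_p(y) = 0 + 3 = 3. (Direct check: xy = 120736 = 7^3 · (352).)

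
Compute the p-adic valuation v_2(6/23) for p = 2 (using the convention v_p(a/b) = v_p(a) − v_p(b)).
v_2(6/23) = 1

Factor powers of 2 from the numerator and denominator of the reduced fraction: 6 = 2^1 · 3 and 23 = 2^0 · 23. Apply v_p(a/b) = v_p(a) − v_p(b): v_2(6/23) = 1 − 0 = 1.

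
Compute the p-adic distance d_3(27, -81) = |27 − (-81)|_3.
d_3(27, -81) = 1/27

Step 1 — x − y = 27 − (-81) = 108. Step 2 — v_3(108) = 3 (factor: 108 = (3^3 · 4); the sign does not affect v_p). Step 3 — |x − y|_3 = 3^{-3} = 1/27.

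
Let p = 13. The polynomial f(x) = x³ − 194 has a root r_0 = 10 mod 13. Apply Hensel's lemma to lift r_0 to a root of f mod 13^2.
r_1 = 49 (mod 169)

Hensel: r_{i+1} = r_i − f(r_i)/f′(r_i) mod 13^{i+2}, where f′(x) = 3x². Iterate:
  r_0 = 10 (mod 13)
  r_1 = 49 (mod 169)
Final: r = 49 with f(r) ≡ 0 mod 13^2.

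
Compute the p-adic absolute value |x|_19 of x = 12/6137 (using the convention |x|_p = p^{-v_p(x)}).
|12/6137|_19 = 361

Step 1 — compute v_19(x) by factoring powers of 19 out of the numerator and denominator: v_19(12/6137) = -2. Step 2 — apply |x|_p = p^{-v_p(x)} = 19^{2} = 361.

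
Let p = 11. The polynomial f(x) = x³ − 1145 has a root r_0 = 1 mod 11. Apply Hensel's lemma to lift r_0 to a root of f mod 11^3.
r_2 = 342 (mod 1331)

Hensel: r_{i+1} = r_i − f(r_i)/f′(r_i) mod 11^{i+2}, where f′(x) = 3x². Iterate:
  r_0 = 1 (mod 11)
  r_1 = 100 (mod 121)
  r_2 = 342 (mod 1331)
Final: r = 342 with f(r) ≡ 0 mod 11^3.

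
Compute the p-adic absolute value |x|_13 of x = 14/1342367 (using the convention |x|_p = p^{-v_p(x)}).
|14/1342367|_13 = 28561

Step 1 — compute v_13(x) by factoring powers of 13 out of the numerator and denominator: v_13(14/1342367) = -4. Step 2 — apply |x|_p = p^{-v_p(x)} = 13^{4} = 28561.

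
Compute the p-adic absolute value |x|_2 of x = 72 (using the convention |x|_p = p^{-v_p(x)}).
|72|_2 = 1/8

Step 1 — compute v_2(x) by factoring powers of 2 out of the numerator and denominator: v_2(72) = 3. Step 2 — apply |x|_p = p^{-v_p(x)} = 2^{-3} = 1/8.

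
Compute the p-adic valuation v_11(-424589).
v_11(-424589) = 4

v_11(n) is the largest exponent k such that 11^k divides n. Factor out: -424589 = -11^4 · 29. (Sign doesn't affect v_p.) So v_11(-424589) = 4.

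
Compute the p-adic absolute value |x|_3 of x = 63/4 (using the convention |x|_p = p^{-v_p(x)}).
|63/4|_3 = 1/9

Step 1 — compute v_3(x) by factoring powers of 3 out of the numerator and denominator: v_3(63/4) = 2. Step 2 — apply |x|_p = p^{-v_p(x)} = 3^{-2} = 1/9.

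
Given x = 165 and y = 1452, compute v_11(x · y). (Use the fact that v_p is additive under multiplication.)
v_11(239580) = 3

v_p(x) = 1 (factor: 165 = 11^1 · 15); v_p(y) = 2 (factor: 1452 = 11^2 · 12). Additivity: v_p(xy) = v_p(x) + v_p(y) = 1 + 2 = 3. (Direct check: xy = 239580 = 11^3 · (180).)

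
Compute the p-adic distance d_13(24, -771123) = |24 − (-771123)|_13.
d_13(24, -771123) = 1/28561

Step 1 — x − y = 24 − (-771123) = 771147. Step 2 — v_13(771147) = 4 (factor: 771147 = (13^4 · 27); the sign does not affect v_p). Step 3 — |x − y|_13 = 13^{-4} = 1/28561.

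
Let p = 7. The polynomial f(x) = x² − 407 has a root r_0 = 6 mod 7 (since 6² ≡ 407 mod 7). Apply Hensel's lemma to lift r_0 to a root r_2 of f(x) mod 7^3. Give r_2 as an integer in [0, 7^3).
r_2 = 335 (mod 343)

Hensel's recurrence: r_{i+1} = r_i − f(r_i)·(f′(r_i))^{-1} mod 7^{i+2}, with f′(x) = 2x. Iterate:
  r_0 = 6 (mod 7)
  r_1 = 41 (mod 49)
  r_2 = 335 (mod 343)
Final: r_2 = 335, and one checks f(r_2) ≡ 0 mod 7^3.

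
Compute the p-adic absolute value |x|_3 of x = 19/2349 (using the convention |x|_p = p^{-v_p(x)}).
|19/2349|_3 = 81

Step 1 — compute v_3(x) by factoring powers of 3 out of the numerator and denominator: v_3(19/2349) = -4. Step 2 — apply |x|_p = p^{-v_p(x)} = 3^{4} = 81.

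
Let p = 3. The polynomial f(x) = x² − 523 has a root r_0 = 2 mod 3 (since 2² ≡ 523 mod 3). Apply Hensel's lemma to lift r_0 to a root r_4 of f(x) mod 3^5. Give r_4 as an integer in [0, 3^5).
r_4 = 143 (mod 243)

Hensel's recurrence: r_{i+1} = r_i − f(r_i)·(f′(r_i))^{-1} mod 3^{i+2}, with f′(x) = 2x. Iterate:
  r_0 = 2 (mod 3)
  r_1 = 8 (mod 9)
  r_2 = 8 (mod 27)
  r_3 = 62 (mod 81)
  r_4 = 143 (mod 243)
Final: r_4 = 143, and one checks f(r_4) ≡ 0 mod 3^5.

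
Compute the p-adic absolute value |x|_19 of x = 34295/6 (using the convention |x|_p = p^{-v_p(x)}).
|34295/6|_19 = 1/6859

Step 1 — compute v_19(x) by factoring powers of 19 out of the numerator and denominator: v_19(34295/6) = 3. Step 2 — apply |x|_p = p^{-v_p(x)} = 19^{-3} = 1/6859.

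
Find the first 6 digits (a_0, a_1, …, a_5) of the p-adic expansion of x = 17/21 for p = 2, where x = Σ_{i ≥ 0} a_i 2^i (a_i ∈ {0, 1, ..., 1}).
(a_0, …, a_5) = (1, 0, 1, 1, 0, 0)

v_2(17/21) = 0 (numerator and denominator both coprime to 2), so x ∈ ℤ_2^×. Compute digits iteratively via a_i = x_i mod 2, x_{i+1} = (x_i − a_i)/2, with x_0 = x:
  x_0 = 17/21;  a_0 = 1;  x_1 = (x_0 − 1)/2 = -2/21
  x_1 = -2/21;  a_1 = 0;  x_2 = (x_1 − 0)/2 = -1/21
  x_2 = -1/21;  a_2 = 1;  x_3 = (x_2 − 1)/2 = -11/21
  x_3 = -11/21;  a_3 = 1;  x_4 = (x_3 − 1)/2 = -16/21
  x_4 = -16/21;  a_4 = 0;  x_5 = (x_4 − 0)/2 = -8/21
  x_5 = -8/21;  a_5 = 0;  x_6 = (x_5 − 0)/2 = -4/21
Digits: (1, 0, 1, 1, 0, 0).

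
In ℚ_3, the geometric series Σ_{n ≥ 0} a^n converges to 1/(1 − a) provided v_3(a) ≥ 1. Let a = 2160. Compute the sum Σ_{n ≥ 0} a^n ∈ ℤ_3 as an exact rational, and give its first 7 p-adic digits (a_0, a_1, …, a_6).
Σ a^n = 1/(1 − a) = -1/2159;  first 7 digits = (1, 0, 0, 2, 2, 2, 0)

v_3(a) = 3 ≥ 1, so the series converges in ℤ_3 to 1/(1 − a) = 1/(1 − 2160) = -1/2159. Expand this rational in ℤ_3: compute digits iteratively via d_i = x_i mod 3, x_{i+1} = (x_i − d_i)/3. The first 7 digits are (1, 0, 0, 2, 2, 2, 0).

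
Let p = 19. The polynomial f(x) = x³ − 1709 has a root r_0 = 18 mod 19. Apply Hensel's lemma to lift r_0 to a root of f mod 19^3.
r_2 = 3096 (mod 6859)

Hensel: r_{i+1} = r_i − f(r_i)/f′(r_i) mod 19^{i+2}, where f′(x) = 3x². Iterate:
  r_0 = 18 (mod 19)
  r_1 = 208 (mod 361)
  r_2 = 3096 (mod 6859)
Final: r = 3096 with f(r) ≡ 0 mod 19^3.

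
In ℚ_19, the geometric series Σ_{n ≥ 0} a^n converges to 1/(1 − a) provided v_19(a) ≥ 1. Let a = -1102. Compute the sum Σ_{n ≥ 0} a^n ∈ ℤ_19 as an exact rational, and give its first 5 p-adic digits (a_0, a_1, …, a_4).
Σ a^n = 1/(1 − a) = 1/1103;  first 5 digits = (1, 18, 16, 4, 1)

v_19(a) = 1 ≥ 1, so the series converges in ℤ_19 to 1/(1 − a) = 1/(1 − (-1102)) = 1/1103. Expand this rational in ℤ_19: compute digits iteratively via d_i = x_i mod 19, x_{i+1} = (x_i − d_i)/19. The first 5 digits are (1, 18, 16, 4, 1).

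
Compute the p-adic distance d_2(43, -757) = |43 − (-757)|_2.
d_2(43, -757) = 1/32

Step 1 — x − y = 43 − (-757) = 800. Step 2 — v_2(800) = 5 (factor: 800 = (2^5 · 25); the sign does not affect v_p). Step 3 — |x − y|_2 = 2^{-5} = 1/32.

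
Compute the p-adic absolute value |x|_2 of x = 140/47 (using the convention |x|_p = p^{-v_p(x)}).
|140/47|_2 = 1/4

Step 1 — compute v_2(x) by factoring powers of 2 out of the numerator and denominator: v_2(140/47) = 2. Step 2 — apply |x|_p = p^{-v_p(x)} = 2^{-2} = 1/4.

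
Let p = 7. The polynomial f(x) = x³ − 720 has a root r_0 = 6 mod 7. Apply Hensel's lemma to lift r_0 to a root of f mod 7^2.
r_1 = 27 (mod 49)

Hensel: r_{i+1} = r_i − f(r_i)/f′(r_i) mod 7^{i+2}, where f′(x) = 3x². Iterate:
  r_0 = 6 (mod 7)
  r_1 = 27 (mod 49)
Final: r = 27 with f(r) ≡ 0 mod 7^2.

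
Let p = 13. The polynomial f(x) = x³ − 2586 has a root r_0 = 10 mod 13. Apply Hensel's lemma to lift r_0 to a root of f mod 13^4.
r_3 = 17989 (mod 28561)

Hensel: r_{i+1} = r_i − f(r_i)/f′(r_i) mod 13^{i+2}, where f′(x) = 3x². Iterate:
  r_0 = 10 (mod 13)
  r_1 = 75 (mod 169)
  r_2 = 413 (mod 2197)
  r_3 = 17989 (mod 28561)
Final: r = 17989 with f(r) ≡ 0 mod 13^4.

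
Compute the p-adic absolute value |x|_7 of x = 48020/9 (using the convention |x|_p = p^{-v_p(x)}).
|48020/9|_7 = 1/2401

Step 1 — compute v_7(x) by factoring powers of 7 out of the numerator and denominator: v_7(48020/9) = 4. Step 2 — apply |x|_p = p^{-v_p(x)} = 7^{-4} = 1/2401.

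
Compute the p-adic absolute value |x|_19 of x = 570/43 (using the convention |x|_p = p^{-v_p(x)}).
|570/43|_19 = 1/19

Step 1 — compute v_19(x) by factoring powers of 19 out of the numerator and denominator: v_19(570/43) = 1. Step 2 — apply |x|_p = p^{-v_p(x)} = 19^{-1} = 1/19.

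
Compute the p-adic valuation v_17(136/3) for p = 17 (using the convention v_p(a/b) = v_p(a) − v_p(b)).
v_17(136/3) = 1

Factor powers of 17 from the numerator and denominator of the reduced fraction: 136 = 17^1 · 8 and 3 = 17^0 · 3. Apply v_p(a/b) = v_p(a) − v_p(b): v_17(136/3) = 1 − 0 = 1.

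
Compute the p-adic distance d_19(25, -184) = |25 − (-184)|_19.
d_19(25, -184) = 1/19

Step 1 — x − y = 25 − (-184) = 209. Step 2 — v_19(209) = 1 (factor: 209 = (19^1 · 11); the sign does not affect v_p). Step 3 — |x − y|_19 = 19^{-1} = 1/19.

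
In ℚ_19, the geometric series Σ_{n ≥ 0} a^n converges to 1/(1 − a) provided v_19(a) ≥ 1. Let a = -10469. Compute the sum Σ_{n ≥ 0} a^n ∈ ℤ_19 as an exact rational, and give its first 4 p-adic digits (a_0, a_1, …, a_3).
Σ a^n = 1/(1 − a) = 1/10470;  first 4 digits = (1, 0, 9, 17)

v_19(a) = 2 ≥ 1, so the series converges in ℤ_19 to 1/(1 − a) = 1/(1 − (-10469)) = 1/10470. Expand this rational in ℤ_19: compute digits iteratively via d_i = x_i mod 19, x_{i+1} = (x_i − d_i)/19. The first 4 digits are (1, 0, 9, 17).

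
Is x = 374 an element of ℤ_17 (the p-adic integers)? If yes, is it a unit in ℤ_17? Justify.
x ∈ ℤ_17 but not a unit; v_17(x) = 1 > 0

ℤ_17 = {x ∈ ℚ_17 : v_17(x) ≥ 0} and ℤ_17^× = {x ∈ ℤ_17 : v_17(x) = 0}. Here v_17(374) = v_17(num) − v_17(den) = 1; compare against these criteria.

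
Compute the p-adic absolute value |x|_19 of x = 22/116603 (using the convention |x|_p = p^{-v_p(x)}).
|22/116603|_19 = 6859

Step 1 — compute v_19(x) by factoring powers of 19 out of the numerator and denominator: v_19(22/116603) = -3. Step 2 — apply |x|_p = p^{-v_p(x)} = 19^{3} = 6859.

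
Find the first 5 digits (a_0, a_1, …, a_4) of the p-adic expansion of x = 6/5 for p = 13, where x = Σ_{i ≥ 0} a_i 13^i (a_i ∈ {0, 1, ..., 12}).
(a_0, …, a_4) = (9, 2, 5, 10, 7)

v_13(6/5) = 0 (numerator and denominator both coprime to 13), so x ∈ ℤ_13^×. Compute digits iteratively via a_i = x_i mod 13, x_{i+1} = (x_i − a_i)/13, with x_0 = x:
  x_0 = 6/5;  a_0 = 9;  x_1 = (x_0 − 9)/13 = -3/5
  x_1 = -3/5;  a_1 = 2;  x_2 = (x_1 − 2)/13 = -1/5
  x_2 = -1/5;  a_2 = 5;  x_3 = (x_2 − 5)/13 = -2/5
  x_3 = -2/5;  a_3 = 10;  x_4 = (x_3 − 10)/13 = -4/5
  x_4 = -4/5;  a_4 = 7;  x_5 = (x_4 − 7)/13 = -3/5
Digits: (9, 2, 5, 10, 7).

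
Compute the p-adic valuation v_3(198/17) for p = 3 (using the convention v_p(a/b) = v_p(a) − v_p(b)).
v_3(198/17) = 2

Factor powers of 3 from the numerator and denominator of the reduced fraction: 198 = 3^2 · 22 and 17 = 3^0 · 17. Apply v_p(a/b) = v_p(a) − v_p(b): v_3(198/17) = 2 − 0 = 2.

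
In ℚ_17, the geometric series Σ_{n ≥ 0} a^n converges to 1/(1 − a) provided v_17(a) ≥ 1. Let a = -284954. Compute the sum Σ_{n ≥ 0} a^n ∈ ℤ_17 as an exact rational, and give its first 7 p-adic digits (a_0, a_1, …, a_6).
Σ a^n = 1/(1 − a) = 1/284955;  first 7 digits = (1, 0, 0, 10, 13, 16, 14)

v_17(a) = 3 ≥ 1, so the series converges in ℤ_17 to 1/(1 − a) = 1/(1 − (-284954)) = 1/284955. Expand this rational in ℤ_17: compute digits iteratively via d_i = x_i mod 17, x_{i+1} = (x_i − d_i)/17. The first 7 digits are (1, 0, 0, 10, 13, 16, 14).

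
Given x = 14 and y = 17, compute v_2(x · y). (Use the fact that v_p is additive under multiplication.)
v_2(238) = 1

v_p(x) = 1 (factor: 14 = 2^1 · 7); v_p(y) = 0 (factor: 17 = 2^0 · 17). Additivity: v_p(xy) = v_p(x) + v_p(y) = 1 + 0 = 1. (Direct check: xy = 238 = 2^1 · (119).)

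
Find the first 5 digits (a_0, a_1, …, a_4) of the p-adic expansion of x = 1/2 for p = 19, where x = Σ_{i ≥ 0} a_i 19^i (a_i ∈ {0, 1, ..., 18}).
(a_0, …, a_4) = (10, 9, 9, 9, 9)

v_19(1/2) = 0 (numerator and denominator both coprime to 19), so x ∈ ℤ_19^×. Compute digits iteratively via a_i = x_i mod 19, x_{i+1} = (x_i − a_i)/19, with x_0 = x:
  x_0 = 1/2;  a_0 = 10;  x_1 = (x_0 − 10)/19 = -1/2
  x_1 = -1/2;  a_1 = 9;  x_2 = (x_1 − 9)/19 = -1/2
  x_2 = -1/2;  a_2 = 9;  x_3 = (x_2 − 9)/19 = -1/2
  x_3 = -1/2;  a_3 = 9;  x_4 = (x_3 − 9)/19 = -1/2
  x_4 = -1/2;  a_4 = 9;  x_5 = (x_4 − 9)/19 = -1/2
Digits: (10, 9, 9, 9, 9).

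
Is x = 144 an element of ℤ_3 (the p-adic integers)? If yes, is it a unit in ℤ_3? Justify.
x ∈ ℤ_3 but not a unit; v_3(x) = 2 > 0

ℤ_3 = {x ∈ ℚ_3 : v_3(x) ≥ 0} and ℤ_3^× = {x ∈ ℤ_3 : v_3(x) = 0}. Here v_3(144) = v_3(num) − v_3(den) = 2; compare against these criteria.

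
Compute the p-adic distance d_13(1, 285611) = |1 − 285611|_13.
d_13(1, 285611) = 1/28561

Step 1 — x − y = 1 − 285611 = -285610. Step 2 — v_13(-285610) = 4 (factor: -285610 = −(13^4 · 10); the sign does not affect v_p). Step 3 — |x − y|_13 = 13^{-4} = 1/28561.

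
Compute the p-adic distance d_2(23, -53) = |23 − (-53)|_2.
d_2(23, -53) = 1/4

Step 1 — x − y = 23 − (-53) = 76. Step 2 — v_2(76) = 2 (factor: 76 = (2^2 · 19); the sign does not affect v_p). Step 3 — |x − y|_2 = 2^{-2} = 1/4.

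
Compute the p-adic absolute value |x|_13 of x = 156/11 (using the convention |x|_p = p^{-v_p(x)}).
|156/11|_13 = 1/13

Step 1 — compute v_13(x) by factoring powers of 13 out of the numerator and denominator: v_13(156/11) = 1. Step 2 — apply |x|_p = p^{-v_p(x)} = 13^{-1} = 1/13.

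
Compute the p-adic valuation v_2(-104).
v_2(-104) = 3

v_2(n) is the largest exponent k such that 2^k divides n. Factor out: -104 = -2^3 · 13. (Sign doesn't affect v_p.) So v_2(-104) = 3.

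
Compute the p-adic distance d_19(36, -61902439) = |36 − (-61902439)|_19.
d_19(36, -61902439) = 1/2476099

Step 1 — x − y = 36 − (-61902439) = 61902475. Step 2 — v_19(61902475) = 5 (factor: 61902475 = (19^5 · 25); the sign does not affect v_p). Step 3 — |x − y|_19 = 19^{-5} = 1/2476099.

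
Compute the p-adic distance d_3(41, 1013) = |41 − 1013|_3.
d_3(41, 1013) = 1/243

Step 1 — x − y = 41 − 1013 = -972. Step 2 — v_3(-972) = 5 (factor: -972 = −(3^5 · 4); the sign does not affect v_p). Step 3 — |x − y|_3 = 3^{-5} = 1/243.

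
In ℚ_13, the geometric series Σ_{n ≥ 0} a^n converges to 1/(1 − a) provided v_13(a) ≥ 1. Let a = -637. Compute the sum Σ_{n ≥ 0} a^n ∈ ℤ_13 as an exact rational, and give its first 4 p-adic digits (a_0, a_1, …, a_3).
Σ a^n = 1/(1 − a) = 1/638;  first 4 digits = (1, 3, 5, 3)

v_13(a) = 1 ≥ 1, so the series converges in ℤ_13 to 1/(1 − a) = 1/(1 − (-637)) = 1/638. Expand this rational in ℤ_13: compute digits iteratively via d_i = x_i mod 13, x_{i+1} = (x_i − d_i)/13. The first 4 digits are (1, 3, 5, 3).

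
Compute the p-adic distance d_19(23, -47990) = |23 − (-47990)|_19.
d_19(23, -47990) = 1/6859

Step 1 — x − y = 23 − (-47990) = 48013. Step 2 — v_19(48013) = 3 (factor: 48013 = (19^3 · 7); the sign does not affect v_p). Step 3 — |x − y|_19 = 19^{-3} = 1/6859.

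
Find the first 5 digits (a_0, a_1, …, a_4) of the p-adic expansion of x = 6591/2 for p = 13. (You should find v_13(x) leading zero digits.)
(a_0, …, a_4) = (0, 0, 0, 8, 6)

v_13(6591/2) = 3, so a_0 = ... = a_2 = 0. Factor out: x = 13^3 · u with u = 3/2 a unit in ℤ_13. Expand u iteratively via a_{v+i} = u_i mod 13, u_{i+1} = (u_i − a_{v+i})/13:
  u_0 = 3/2;  a_3 = 8;  u_1 = (u_0 − 8)/13 = -1/2
  u_1 = -1/2;  a_4 = 6;  u_2 = (u_1 − 6)/13 = -1/2
Digits: (0, 0, 0, 8, 6).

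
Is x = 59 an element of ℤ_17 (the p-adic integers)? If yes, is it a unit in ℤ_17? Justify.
x ∈ ℤ_17^× (unit); v_17(x) = 0

ℤ_17 = {x ∈ ℚ_17 : v_17(x) ≥ 0} and ℤ_17^× = {x ∈ ℤ_17 : v_17(x) = 0}. Here v_17(59) = v_17(num) − v_17(den) = 0; compare against these criteria.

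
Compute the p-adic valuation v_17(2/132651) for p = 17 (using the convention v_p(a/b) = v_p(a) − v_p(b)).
v_17(2/132651) = -3

Factor powers of 17 from the numerator and denominator of the reduced fraction: 2 = 17^0 · 2 and 132651 = 17^3 · 27. Apply v_p(a/b) = v_p(a) − v_p(b): v_17(2/132651) = 0 − 3 = -3.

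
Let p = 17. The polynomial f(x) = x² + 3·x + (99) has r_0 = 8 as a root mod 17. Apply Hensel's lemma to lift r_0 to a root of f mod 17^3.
r_2 = 637 (mod 4913)

Hensel: r_{i+1} = r_i − f(r_i)·(f′(r_i))^{-1} mod 17^{i+2}, f′(x) = 2x + 3. Iterate:
  r_0 = 8 (mod 17)
  r_1 = 59 (mod 289)
  r_2 = 637 (mod 4913)
Final: r = 637 satisfies f(r) ≡ 0 mod 17^3.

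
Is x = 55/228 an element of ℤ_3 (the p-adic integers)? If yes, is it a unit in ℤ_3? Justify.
x ∉ ℤ_3 (v_3(x) = -1 < 0)

ℤ_3 = {x ∈ ℚ_3 : v_3(x) ≥ 0} and ℤ_3^× = {x ∈ ℤ_3 : v_3(x) = 0}. Here v_3(55/228) = v_3(num) − v_3(den) = -1; compare against these criteria.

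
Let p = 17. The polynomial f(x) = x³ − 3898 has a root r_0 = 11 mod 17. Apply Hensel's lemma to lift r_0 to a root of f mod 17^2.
r_1 = 198 (mod 289)

Hensel: r_{i+1} = r_i − f(r_i)/f′(r_i) mod 17^{i+2}, where f′(x) = 3x². Iterate:
  r_0 = 11 (mod 17)
  r_1 = 198 (mod 289)
Final: r = 198 with f(r) ≡ 0 mod 17^2.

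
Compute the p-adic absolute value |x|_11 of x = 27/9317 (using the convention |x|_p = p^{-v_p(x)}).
|27/9317|_11 = 1331

Step 1 — compute v_11(x) by factoring powers of 11 out of the numerator and denominator: v_11(27/9317) = -3. Step 2 — apply |x|_p = p^{-v_p(x)} = 11^{3} = 1331.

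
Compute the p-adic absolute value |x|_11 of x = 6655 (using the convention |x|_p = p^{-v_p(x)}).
|6655|_11 = 1/1331

Step 1 — compute v_11(x) by factoring powers of 11 out of the numerator and denominator: v_11(6655) = 3. Step 2 — apply |x|_p = p^{-v_p(x)} = 11^{-3} = 1/1331.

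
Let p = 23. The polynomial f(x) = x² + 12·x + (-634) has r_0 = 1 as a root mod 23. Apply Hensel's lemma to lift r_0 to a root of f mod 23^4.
r_3 = 203068 (mod 279841)

Hensel: r_{i+1} = r_i − f(r_i)·(f′(r_i))^{-1} mod 23^{i+2}, f′(x) = 2x + 12. Iterate:
  r_0 = 1 (mod 23)
  r_1 = 461 (mod 529)
  r_2 = 8396 (mod 12167)
  r_3 = 203068 (mod 279841)
Final: r = 203068 satisfies f(r) ≡ 0 mod 23^4.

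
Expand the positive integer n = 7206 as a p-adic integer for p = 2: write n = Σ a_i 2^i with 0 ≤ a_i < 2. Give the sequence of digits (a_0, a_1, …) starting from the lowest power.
(a_0, a_1, …) = (0, 1, 1, 0, 0, 1, 0, 0, 0, 0, 1, 1, 1)

Repeated division by 2 gives the digits low-to-high: 7206 = 1·2^1 + 1·2^2 + 1·2^5 + 1·2^10 + 1·2^11 + 1·2^12. Digit sequence: (0, 1, 1, 0, 0, 1, 0, 0, 0, 0, 1, 1, 1).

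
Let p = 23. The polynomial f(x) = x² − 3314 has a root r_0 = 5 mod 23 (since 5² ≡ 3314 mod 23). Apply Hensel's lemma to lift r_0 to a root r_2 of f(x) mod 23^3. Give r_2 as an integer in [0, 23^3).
r_2 = 6100 (mod 12167)

Hensel's recurrence: r_{i+1} = r_i − f(r_i)·(f′(r_i))^{-1} mod 23^{i+2}, with f′(x) = 2x. Iterate:
  r_0 = 5 (mod 23)
  r_1 = 281 (mod 529)
  r_2 = 6100 (mod 12167)
Final: r_2 = 6100, and one checks f(r_2) ≡ 0 mod 23^3.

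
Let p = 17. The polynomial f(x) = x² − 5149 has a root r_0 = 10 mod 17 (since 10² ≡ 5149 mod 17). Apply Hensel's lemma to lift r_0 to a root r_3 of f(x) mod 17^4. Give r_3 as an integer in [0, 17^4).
r_3 = 6028 (mod 83521)

Hensel's recurrence: r_{i+1} = r_i − f(r_i)·(f′(r_i))^{-1} mod 17^{i+2}, with f′(x) = 2x. Iterate:
  r_0 = 10 (mod 17)
  r_1 = 248 (mod 289)
  r_2 = 1115 (mod 4913)
  r_3 = 6028 (mod 83521)
Final: r_3 = 6028, and one checks f(r_3) ≡ 0 mod 17^4.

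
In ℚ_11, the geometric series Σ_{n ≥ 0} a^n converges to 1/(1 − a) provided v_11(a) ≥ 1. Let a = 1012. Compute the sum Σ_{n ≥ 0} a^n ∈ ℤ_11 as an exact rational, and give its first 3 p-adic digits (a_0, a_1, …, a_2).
Σ a^n = 1/(1 − a) = -1/1011;  first 3 digits = (1, 4, 2)

v_11(a) = 1 ≥ 1, so the series converges in ℤ_11 to 1/(1 − a) = 1/(1 − 1012) = -1/1011. Expand this rational in ℤ_11: compute digits iteratively via d_i = x_i mod 11, x_{i+1} = (x_i − d_i)/11. The first 3 digits are (1, 4, 2).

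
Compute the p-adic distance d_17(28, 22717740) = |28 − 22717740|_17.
d_17(28, 22717740) = 1/1419857

Step 1 — x − y = 28 − 22717740 = -22717712. Step 2 — v_17(-22717712) = 5 (factor: -22717712 = −(17^5 · 16); the sign does not affect v_p). Step 3 — |x − y|_17 = 17^{-5} = 1/1419857.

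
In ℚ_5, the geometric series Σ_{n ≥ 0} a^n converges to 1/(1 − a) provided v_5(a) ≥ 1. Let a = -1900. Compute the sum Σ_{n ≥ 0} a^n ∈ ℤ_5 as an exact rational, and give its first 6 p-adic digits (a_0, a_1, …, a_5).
Σ a^n = 1/(1 − a) = 1/1901;  first 6 digits = (1, 0, 4, 4, 2, 4)

v_5(a) = 2 ≥ 1, so the series converges in ℤ_5 to 1/(1 − a) = 1/(1 − (-1900)) = 1/1901. Expand this rational in ℤ_5: compute digits iteratively via d_i = x_i mod 5, x_{i+1} = (x_i − d_i)/5. The first 6 digits are (1, 0, 4, 4, 2, 4).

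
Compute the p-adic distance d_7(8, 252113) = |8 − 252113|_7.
d_7(8, 252113) = 1/16807

Step 1 — x − y = 8 − 252113 = -252105. Step 2 — v_7(-252105) = 5 (factor: -252105 = −(7^5 · 15); the sign does not affect v_p). Step 3 — |x − y|_7 = 7^{-5} = 1/16807.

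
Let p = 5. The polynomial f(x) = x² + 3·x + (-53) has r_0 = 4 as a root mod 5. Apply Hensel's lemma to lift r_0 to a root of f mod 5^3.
r_2 = 29 (mod 125)

Hensel: r_{i+1} = r_i − f(r_i)·(f′(r_i))^{-1} mod 5^{i+2}, f′(x) = 2x + 3. Iterate:
  r_0 = 4 (mod 5)
  r_1 = 4 (mod 25)
  r_2 = 29 (mod 125)
Final: r = 29 satisfies f(r) ≡ 0 mod 5^3.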